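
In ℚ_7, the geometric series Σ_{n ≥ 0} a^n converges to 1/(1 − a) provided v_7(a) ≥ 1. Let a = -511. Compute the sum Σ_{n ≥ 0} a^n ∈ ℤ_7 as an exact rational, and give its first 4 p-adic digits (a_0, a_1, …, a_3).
Σ a^n = 1/(1 − a) = 1/512;  first 4 digits = (1, 4, 5, 4)

v_7(a) = 1 ≥ 1, so the series converges in ℤ_7 to 1/(1 − a) = 1/(1 − (-511)) = 1/512. Expand this rational in ℤ_7: compute digits iteratively via d_i = x_i mod 7, x_{i+1} = (x_i − d_i)/7. The first 4 digits are (1, 4, 5, 4).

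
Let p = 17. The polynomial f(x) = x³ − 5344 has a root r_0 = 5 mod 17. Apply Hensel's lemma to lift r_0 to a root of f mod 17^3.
r_2 = 2691 (mod 4913)

Hensel: r_{i+1} = r_i − f(r_i)/f′(r_i) mod 17^{i+2}, where f′(x) = 3x². Iterate:
  r_0 = 5 (mod 17)
  r_1 = 90 (mod 289)
  r_2 = 2691 (mod 4913)
Final: r = 2691 with f(r) ≡ 0 mod 17^3.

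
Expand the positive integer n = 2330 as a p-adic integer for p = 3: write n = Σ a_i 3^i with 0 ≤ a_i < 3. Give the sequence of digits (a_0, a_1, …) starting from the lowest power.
(a_0, a_1, …) = (2, 2, 0, 2, 1, 0, 0, 1)

Repeated division by 3 gives the digits low-to-high: 2330 = 2 + 2·3^1 + 2·3^3 + 1·3^4 + 1·3^7. Digit sequence: (2, 2, 0, 2, 1, 0, 0, 1).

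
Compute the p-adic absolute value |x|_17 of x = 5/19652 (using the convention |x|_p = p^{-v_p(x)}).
|5/19652|_17 = 4913

Step 1 — compute v_17(x) by factoring powers of 17 out of the numerator and denominator: v_17(5/19652) = -3. Step 2 — apply |x|_p = p^{-v_p(x)} = 17^{3} = 4913.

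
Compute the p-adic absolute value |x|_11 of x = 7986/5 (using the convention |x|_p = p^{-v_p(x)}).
|7986/5|_11 = 1/1331

Step 1 — compute v_11(x) by factoring powers of 11 out of the numerator and denominator: v_11(7986/5) = 3. Step 2 — apply |x|_p = p^{-v_p(x)} = 11^{-3} = 1/1331.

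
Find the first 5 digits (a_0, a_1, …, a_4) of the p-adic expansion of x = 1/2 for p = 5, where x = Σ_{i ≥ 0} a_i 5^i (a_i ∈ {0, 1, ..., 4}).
(a_0, …, a_4) = (3, 2, 2, 2, 2)

v_5(1/2) = 0 (numerator and denominator both coprime to 5), so x ∈ ℤ_5^×. Compute digits iteratively via a_i = x_i mod 5, x_{i+1} = (x_i − a_i)/5, with x_0 = x:
  x_0 = 1/2;  a_0 = 3;  x_1 = (x_0 − 3)/5 = -1/2
  x_1 = -1/2;  a_1 = 2;  x_2 = (x_1 − 2)/5 = -1/2
  x_2 = -1/2;  a_2 = 2;  x_3 = (x_2 − 2)/5 = -1/2
  x_3 = -1/2;  a_3 = 2;  x_4 = (x_3 − 2)/5 = -1/2
  x_4 = -1/2;  a_4 = 2;  x_5 = (x_4 − 2)/5 = -1/2
Digits: (3, 2, 2, 2, 2).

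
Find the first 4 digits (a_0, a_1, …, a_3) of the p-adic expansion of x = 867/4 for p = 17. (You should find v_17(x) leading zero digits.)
(a_0, …, a_3) = (0, 0, 5, 4)

v_17(867/4) = 2, so a_0 = ... = a_1 = 0. Factor out: x = 17^2 · u with u = 3/4 a unit in ℤ_17. Expand u iteratively via a_{v+i} = u_i mod 17, u_{i+1} = (u_i − a_{v+i})/17:
  u_0 = 3/4;  a_2 = 5;  u_1 = (u_0 − 5)/17 = -1/4
  u_1 = -1/4;  a_3 = 4;  u_2 = (u_1 − 4)/17 = -1/4
Digits: (0, 0, 5, 4).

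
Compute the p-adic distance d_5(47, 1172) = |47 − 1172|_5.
d_5(47, 1172) = 1/125

Step 1 — x − y = 47 − 1172 = -1125. Step 2 — v_5(-1125) = 3 (factor: -1125 = −(5^3 · 9); the sign does not affect v_p). Step 3 — |x − y|_5 = 5^{-3} = 1/125.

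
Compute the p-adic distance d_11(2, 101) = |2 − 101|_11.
d_11(2, 101) = 1/11

Step 1 — x − y = 2 − 101 = -99. Step 2 — v_11(-99) = 1 (factor: -99 = −(11^1 · 9); the sign does not affect v_p). Step 3 — |x − y|_11 = 11^{-1} = 1/11.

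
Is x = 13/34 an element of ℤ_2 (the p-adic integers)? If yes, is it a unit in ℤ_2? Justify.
x ∉ ℤ_2 (v_2(x) = -1 < 0)

ℤ_2 = {x ∈ ℚ_2 : v_2(x) ≥ 0} and ℤ_2^× = {x ∈ ℤ_2 : v_2(x) = 0}. Here v_2(13/34) = v_2(num) − v_2(den) = -1; compare against these criteria.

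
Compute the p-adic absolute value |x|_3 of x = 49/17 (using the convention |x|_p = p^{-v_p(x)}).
|49/17|_3 = 1

Step 1 — compute v_3(x) by factoring powers of 3 out of the numerator and denominator: v_3(49/17) = 0. Step 2 — apply |x|_p = p^{-v_p(x)} = 3^{0} = 1.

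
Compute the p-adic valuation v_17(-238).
v_17(-238) = 1

v_17(n) is the largest exponent k such that 17^k divides n. Factor out: -238 = -17^1 · 14. (Sign doesn't affect v_p.) So v_17(-238) = 1.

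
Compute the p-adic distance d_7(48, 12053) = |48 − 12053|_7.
d_7(48, 12053) = 1/2401

Step 1 — x − y = 48 − 12053 = -12005. Step 2 — v_7(-12005) = 4 (factor: -12005 = −(7^4 · 5); the sign does not affect v_p). Step 3 — |x − y|_7 = 7^{-4} = 1/2401.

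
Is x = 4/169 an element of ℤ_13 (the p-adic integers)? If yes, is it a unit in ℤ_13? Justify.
x ∉ ℤ_13 (v_13(x) = -2 < 0)

ℤ_13 = {x ∈ ℚ_13 : v_13(x) ≥ 0} and ℤ_13^× = {x ∈ ℤ_13 : v_13(x) = 0}. Here v_13(4/169) = v_13(num) − v_13(den) = -2; compare against these criteria.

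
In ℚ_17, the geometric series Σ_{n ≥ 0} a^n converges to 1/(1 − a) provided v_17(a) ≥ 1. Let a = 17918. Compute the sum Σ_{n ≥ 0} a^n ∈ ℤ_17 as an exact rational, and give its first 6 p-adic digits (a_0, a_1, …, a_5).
Σ a^n = 1/(1 − a) = -1/17917;  first 6 digits = (1, 0, 11, 3, 2, 5)

v_17(a) = 2 ≥ 1, so the series converges in ℤ_17 to 1/(1 − a) = 1/(1 − 17918) = -1/17917. Expand this rational in ℤ_17: compute digits iteratively via d_i = x_i mod 17, x_{i+1} = (x_i − d_i)/17. The first 6 digits are (1, 0, 11, 3, 2, 5).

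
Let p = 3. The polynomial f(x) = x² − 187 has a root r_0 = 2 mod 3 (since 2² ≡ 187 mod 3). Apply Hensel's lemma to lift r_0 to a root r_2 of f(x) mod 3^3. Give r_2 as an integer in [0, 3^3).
r_2 = 5 (mod 27)

Hensel's recurrence: r_{i+1} = r_i − f(r_i)·(f′(r_i))^{-1} mod 3^{i+2}, with f′(x) = 2x. Iterate:
  r_0 = 2 (mod 3)
  r_1 = 5 (mod 9)
  r_2 = 5 (mod 27)
Final: r_2 = 5, and one checks f(r_2) ≡ 0 mod 3^3.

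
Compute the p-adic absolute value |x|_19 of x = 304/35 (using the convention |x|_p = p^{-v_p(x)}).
|304/35|_19 = 1/19

Step 1 — compute v_19(x) by factoring powers of 19 out of the numerator and denominator: v_19(304/35) = 1. Step 2 — apply |x|_p = p^{-v_p(x)} = 19^{-1} = 1/19.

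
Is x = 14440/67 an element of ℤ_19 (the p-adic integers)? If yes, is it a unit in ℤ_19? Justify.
x ∈ ℤ_19 but not a unit; v_19(x) = 2 > 0

ℤ_19 = {x ∈ ℚ_19 : v_19(x) ≥ 0} and ℤ_19^× = {x ∈ ℤ_19 : v_19(x) = 0}. Here v_19(14440/67) = v_19(num) − v_19(den) = 2; compare against these criteria.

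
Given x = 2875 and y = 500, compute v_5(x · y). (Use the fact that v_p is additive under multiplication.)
v_5(1437500) = 6

v_p(x) = 3 (factor: 2875 = 5^3 · 23); v_p(y) = 3 (factor: 500 = 5^3 · 4). Additivity: v_p(xy) = v_p(x) + v_p(y) = 3 + 3 = 6. (Direct check: xy = 1437500 = 5^6 · (92).)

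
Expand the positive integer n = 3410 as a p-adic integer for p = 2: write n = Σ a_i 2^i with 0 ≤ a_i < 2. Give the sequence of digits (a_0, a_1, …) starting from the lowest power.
(a_0, a_1, …) = (0, 1, 0, 0, 1, 0, 1, 0, 1, 0, 1, 1)

Repeated division by 2 gives the digits low-to-high: 3410 = 1·2^1 + 1·2^4 + 1·2^6 + 1·2^8 + 1·2^10 + 1·2^11. Digit sequence: (0, 1, 0, 0, 1, 0, 1, 0, 1, 0, 1, 1).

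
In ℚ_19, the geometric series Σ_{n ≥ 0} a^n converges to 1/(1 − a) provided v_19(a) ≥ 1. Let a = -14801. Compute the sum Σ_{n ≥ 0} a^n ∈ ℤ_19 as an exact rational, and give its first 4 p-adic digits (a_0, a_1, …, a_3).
Σ a^n = 1/(1 − a) = 1/14802;  first 4 digits = (1, 0, 16, 16)

v_19(a) = 2 ≥ 1, so the series converges in ℤ_19 to 1/(1 − a) = 1/(1 − (-14801)) = 1/14802. Expand this rational in ℤ_19: compute digits iteratively via d_i = x_i mod 19, x_{i+1} = (x_i − d_i)/19. The first 4 digits are (1, 0, 16, 16).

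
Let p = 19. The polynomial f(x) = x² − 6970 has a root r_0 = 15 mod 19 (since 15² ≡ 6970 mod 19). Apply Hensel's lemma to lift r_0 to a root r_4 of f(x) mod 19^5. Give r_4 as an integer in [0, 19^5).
r_4 = 180439 (mod 2476099)

Hensel's recurrence: r_{i+1} = r_i − f(r_i)·(f′(r_i))^{-1} mod 19^{i+2}, with f′(x) = 2x. Iterate:
  r_0 = 15 (mod 19)
  r_1 = 300 (mod 361)
  r_2 = 2105 (mod 6859)
  r_3 = 50118 (mod 130321)
  r_4 = 180439 (mod 2476099)
Final: r_4 = 180439, and one checks f(r_4) ≡ 0 mod 19^5.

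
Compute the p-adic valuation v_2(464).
v_2(464) = 4

v_2(n) is the largest exponent k such that 2^k divides n. Factor out: 464 = 2^4 · 29. (Sign doesn't affect v_p.) So v_2(464) = 4.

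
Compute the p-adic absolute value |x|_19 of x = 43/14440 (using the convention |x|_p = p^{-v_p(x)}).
|43/14440|_19 = 361

Step 1 — compute v_19(x) by factoring powers of 19 out of the numerator and denominator: v_19(43/14440) = -2. Step 2 — apply |x|_p = p^{-v_p(x)} = 19^{2} = 361.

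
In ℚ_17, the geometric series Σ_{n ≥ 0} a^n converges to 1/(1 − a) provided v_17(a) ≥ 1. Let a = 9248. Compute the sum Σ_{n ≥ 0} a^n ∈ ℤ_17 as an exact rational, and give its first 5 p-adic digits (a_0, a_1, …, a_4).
Σ a^n = 1/(1 − a) = -1/9247;  first 5 digits = (1, 0, 15, 1, 4)

v_17(a) = 2 ≥ 1, so the series converges in ℤ_17 to 1/(1 − a) = 1/(1 − 9248) = -1/9247. Expand this rational in ℤ_17: compute digits iteratively via d_i = x_i mod 17, x_{i+1} = (x_i − d_i)/17. The first 5 digits are (1, 0, 15, 1, 4).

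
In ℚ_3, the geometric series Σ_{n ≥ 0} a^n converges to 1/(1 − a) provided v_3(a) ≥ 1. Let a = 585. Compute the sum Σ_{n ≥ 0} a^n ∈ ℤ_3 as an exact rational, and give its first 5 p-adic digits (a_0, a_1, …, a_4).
Σ a^n = 1/(1 − a) = -1/584;  first 5 digits = (1, 0, 2, 0, 2)

v_3(a) = 2 ≥ 1, so the series converges in ℤ_3 to 1/(1 − a) = 1/(1 − 585) = -1/584. Expand this rational in ℤ_3: compute digits iteratively via d_i = x_i mod 3, x_{i+1} = (x_i − d_i)/3. The first 5 digits are (1, 0, 2, 0, 2).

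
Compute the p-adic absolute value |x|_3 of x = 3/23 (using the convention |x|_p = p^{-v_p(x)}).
|3/23|_3 = 1/3

Step 1 — compute v_3(x) by factoring powers of 3 out of the numerator and denominator: v_3(3/23) = 1. Step 2 — apply |x|_p = p^{-v_p(x)} = 3^{-1} = 1/3.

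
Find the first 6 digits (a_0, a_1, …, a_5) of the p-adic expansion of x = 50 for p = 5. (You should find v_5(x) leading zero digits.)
(a_0, …, a_5) = (0, 0, 2, 0, 0, 0)

v_5(50) = 2, so a_0 = ... = a_1 = 0. Factor out: x = 5^2 · u with u = 2 a unit in ℤ_5. Expand u iteratively via a_{v+i} = u_i mod 5, u_{i+1} = (u_i − a_{v+i})/5:
  u_0 = 2;  a_2 = 2;  u_1 = (u_0 − 2)/5 = 0
  u_1 = 0;  a_3 = 0;  u_2 = (u_1 − 0)/5 = 0
  u_2 = 0;  a_4 = 0;  u_3 = (u_2 − 0)/5 = 0
  u_3 = 0;  a_5 = 0;  u_4 = (u_3 − 0)/5 = 0
Digits: (0, 0, 2, 0, 0, 0).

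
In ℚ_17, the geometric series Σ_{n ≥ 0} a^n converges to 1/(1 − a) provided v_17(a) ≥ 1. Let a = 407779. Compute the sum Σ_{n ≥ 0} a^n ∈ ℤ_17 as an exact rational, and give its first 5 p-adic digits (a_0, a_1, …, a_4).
Σ a^n = 1/(1 − a) = -1/407778;  first 5 digits = (1, 0, 0, 15, 4)

v_17(a) = 3 ≥ 1, so the series converges in ℤ_17 to 1/(1 − a) = 1/(1 − 407779) = -1/407778. Expand this rational in ℤ_17: compute digits iteratively via d_i = x_i mod 17, x_{i+1} = (x_i − d_i)/17. The first 5 digits are (1, 0, 0, 15, 4).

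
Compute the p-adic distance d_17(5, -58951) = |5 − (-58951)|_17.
d_17(5, -58951) = 1/4913

Step 1 — x − y = 5 − (-58951) = 58956. Step 2 — v_17(58956) = 3 (factor: 58956 = (17^3 · 12); the sign does not affect v_p). Step 3 — |x − y|_17 = 17^{-3} = 1/4913.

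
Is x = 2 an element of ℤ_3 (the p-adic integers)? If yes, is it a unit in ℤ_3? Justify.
x ∈ ℤ_3^× (unit); v_3(x) = 0

ℤ_3 = {x ∈ ℚ_3 : v_3(x) ≥ 0} and ℤ_3^× = {x ∈ ℤ_3 : v_3(x) = 0}. Here v_3(2) = v_3(num) − v_3(den) = 0; compare against these criteria.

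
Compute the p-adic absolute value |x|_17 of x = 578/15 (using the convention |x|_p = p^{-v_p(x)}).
|578/15|_17 = 1/289

Step 1 — compute v_17(x) by factoring powers of 17 out of the numerator and denominator: v_17(578/15) = 2. Step 2 — apply |x|_p = p^{-v_p(x)} = 17^{-2} = 1/289.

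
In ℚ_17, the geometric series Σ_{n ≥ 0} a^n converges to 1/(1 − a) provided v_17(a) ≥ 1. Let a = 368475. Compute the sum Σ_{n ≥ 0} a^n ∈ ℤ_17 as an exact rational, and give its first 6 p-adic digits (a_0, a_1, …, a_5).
Σ a^n = 1/(1 − a) = -1/368474;  first 6 digits = (1, 0, 0, 7, 4, 0)

v_17(a) = 3 ≥ 1, so the series converges in ℤ_17 to 1/(1 − a) = 1/(1 − 368475) = -1/368474. Expand this rational in ℤ_17: compute digits iteratively via d_i = x_i mod 17, x_{i+1} = (x_i − d_i)/17. The first 6 digits are (1, 0, 0, 7, 4, 0).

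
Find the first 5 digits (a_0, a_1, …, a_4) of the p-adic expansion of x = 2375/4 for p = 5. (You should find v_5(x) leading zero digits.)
(a_0, …, a_4) = (0, 0, 0, 1, 2)

v_5(2375/4) = 3, so a_0 = ... = a_2 = 0. Factor out: x = 5^3 · u with u = 19/4 a unit in ℤ_5. Expand u iteratively via a_{v+i} = u_i mod 5, u_{i+1} = (u_i − a_{v+i})/5:
  u_0 = 19/4;  a_3 = 1;  u_1 = (u_0 − 1)/5 = 3/4
  u_1 = 3/4;  a_4 = 2;  u_2 = (u_1 − 2)/5 = -1/4
Digits: (0, 0, 0, 1, 2).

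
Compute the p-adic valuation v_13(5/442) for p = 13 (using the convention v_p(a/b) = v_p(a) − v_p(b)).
v_13(5/442) = -1

Factor powers of 13 from the numerator and denominator of the reduced fraction: 5 = 13^0 · 5 and 442 = 13^1 · 34. Apply v_p(a/b) = v_p(a) − v_p(b): v_13(5/442) = 0 − 1 = -1.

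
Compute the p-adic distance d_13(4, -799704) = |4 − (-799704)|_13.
d_13(4, -799704) = 1/28561

Step 1 — x − y = 4 − (-799704) = 799708. Step 2 — v_13(799708) = 4 (factor: 799708 = (13^4 · 28); the sign does not affect v_p). Step 3 — |x − y|_13 = 13^{-4} = 1/28561.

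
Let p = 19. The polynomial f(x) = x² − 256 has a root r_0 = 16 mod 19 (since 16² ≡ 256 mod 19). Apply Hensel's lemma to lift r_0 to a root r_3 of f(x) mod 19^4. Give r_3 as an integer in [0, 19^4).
r_3 = 16 (mod 130321)

Hensel's recurrence: r_{i+1} = r_i − f(r_i)·(f′(r_i))^{-1} mod 19^{i+2}, with f′(x) = 2x. Iterate:
  r_0 = 16 (mod 19)
  r_1 = 16 (mod 361)
  r_2 = 16 (mod 6859)
  r_3 = 16 (mod 130321)
Final: r_3 = 16, and one checks f(r_3) ≡ 0 mod 19^4.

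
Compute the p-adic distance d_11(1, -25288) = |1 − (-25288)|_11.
d_11(1, -25288) = 1/1331

Step 1 — x − y = 1 − (-25288) = 25289. Step 2 — v_11(25289) = 3 (factor: 25289 = (11^3 · 19); the sign does not affect v_p). Step 3 — |x − y|_11 = 11^{-3} = 1/1331.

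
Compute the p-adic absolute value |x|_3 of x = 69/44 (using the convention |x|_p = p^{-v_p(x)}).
|69/44|_3 = 1/3

Step 1 — compute v_3(x) by factoring powers of 3 out of the numerator and denominator: v_3(69/44) = 1. Step 2 — apply |x|_p = p^{-v_p(x)} = 3^{-1} = 1/3.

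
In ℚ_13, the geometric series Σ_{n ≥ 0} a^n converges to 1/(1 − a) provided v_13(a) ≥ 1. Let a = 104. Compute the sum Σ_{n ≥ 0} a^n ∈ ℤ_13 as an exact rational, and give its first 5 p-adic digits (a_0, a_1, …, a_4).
Σ a^n = 1/(1 − a) = -1/103;  first 5 digits = (1, 8, 12, 9, 1)

v_13(a) = 1 ≥ 1, so the series converges in ℤ_13 to 1/(1 − a) = 1/(1 − 104) = -1/103. Expand this rational in ℤ_13: compute digits iteratively via d_i = x_i mod 13, x_{i+1} = (x_i − d_i)/13. The first 5 digits are (1, 8, 12, 9, 1).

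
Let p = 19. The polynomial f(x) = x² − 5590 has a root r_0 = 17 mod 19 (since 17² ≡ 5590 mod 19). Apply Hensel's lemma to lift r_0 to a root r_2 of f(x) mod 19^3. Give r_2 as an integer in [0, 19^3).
r_2 = 1309 (mod 6859)

Hensel's recurrence: r_{i+1} = r_i − f(r_i)·(f′(r_i))^{-1} mod 19^{i+2}, with f′(x) = 2x. Iterate:
  r_0 = 17 (mod 19)
  r_1 = 226 (mod 361)
  r_2 = 1309 (mod 6859)
Final: r_2 = 1309, and one checks f(r_2) ≡ 0 mod 19^3.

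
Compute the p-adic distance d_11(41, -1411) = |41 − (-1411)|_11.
d_11(41, -1411) = 1/121

Step 1 — x − y = 41 − (-1411) = 1452. Step 2 — v_11(1452) = 2 (factor: 1452 = (11^2 · 12); the sign does not affect v_p). Step 3 — |x − y|_11 = 11^{-2} = 1/121.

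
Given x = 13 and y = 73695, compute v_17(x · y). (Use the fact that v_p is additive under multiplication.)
v_17(958035) = 3

v_p(x) = 0 (factor: 13 = 17^0 · 13); v_p(y) = 3 (factor: 73695 = 17^3 · 15). Additivity: v_p(xy) = v_p(x) + v_p(y) = 0 + 3 = 3. (Direct check: xy = 958035 = 17^3 · (195).)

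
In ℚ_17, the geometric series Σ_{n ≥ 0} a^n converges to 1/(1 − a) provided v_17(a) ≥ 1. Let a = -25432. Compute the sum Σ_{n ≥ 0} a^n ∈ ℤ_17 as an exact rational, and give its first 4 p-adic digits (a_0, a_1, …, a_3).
Σ a^n = 1/(1 − a) = 1/25433;  first 4 digits = (1, 0, 14, 11)

v_17(a) = 2 ≥ 1, so the series converges in ℤ_17 to 1/(1 − a) = 1/(1 − (-25432)) = 1/25433. Expand this rational in ℤ_17: compute digits iteratively via d_i = x_i mod 17, x_{i+1} = (x_i − d_i)/17. The first 4 digits are (1, 0, 14, 11).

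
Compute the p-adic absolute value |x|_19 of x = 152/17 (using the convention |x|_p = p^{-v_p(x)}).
|152/17|_19 = 1/19

Step 1 — compute v_19(x) by factoring powers of 19 out of the numerator and denominator: v_19(152/17) = 1. Step 2 — apply |x|_p = p^{-v_p(x)} = 19^{-1} = 1/19.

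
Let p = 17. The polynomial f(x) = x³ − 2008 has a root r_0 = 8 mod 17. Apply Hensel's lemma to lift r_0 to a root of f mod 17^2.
r_1 = 76 (mod 289)

Hensel: r_{i+1} = r_i − f(r_i)/f′(r_i) mod 17^{i+2}, where f′(x) = 3x². Iterate:
  r_0 = 8 (mod 17)
  r_1 = 76 (mod 289)
Final: r = 76 with f(r) ≡ 0 mod 17^2.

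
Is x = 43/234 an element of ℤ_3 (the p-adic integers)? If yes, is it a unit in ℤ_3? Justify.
x ∉ ℤ_3 (v_3(x) = -2 < 0)

ℤ_3 = {x ∈ ℚ_3 : v_3(x) ≥ 0} and ℤ_3^× = {x ∈ ℤ_3 : v_3(x) = 0}. Here v_3(43/234) = v_3(num) − v_3(den) = -2; compare against these criteria.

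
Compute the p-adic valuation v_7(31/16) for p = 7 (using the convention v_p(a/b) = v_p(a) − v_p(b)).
v_7(31/16) = 0

Factor powers of 7 from the numerator and denominator of the reduced fraction: 31 = 7^0 · 31 and 16 = 7^0 · 16. Apply v_p(a/b) = v_p(a) − v_p(b): v_7(31/16) = 0 − 0 = 0.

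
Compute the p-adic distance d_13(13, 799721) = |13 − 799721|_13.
d_13(13, 799721) = 1/28561

Step 1 — x − y = 13 − 799721 = -799708. Step 2 — v_13(-799708) = 4 (factor: -799708 = −(13^4 · 28); the sign does not affect v_p). Step 3 — |x − y|_13 = 13^{-4} = 1/28561.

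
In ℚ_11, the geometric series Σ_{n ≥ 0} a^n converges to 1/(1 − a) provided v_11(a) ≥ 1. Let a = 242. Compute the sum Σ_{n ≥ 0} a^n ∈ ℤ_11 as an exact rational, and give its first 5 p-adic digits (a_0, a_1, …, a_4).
Σ a^n = 1/(1 − a) = -1/241;  first 5 digits = (1, 0, 2, 0, 4)

v_11(a) = 2 ≥ 1, so the series converges in ℤ_11 to 1/(1 − a) = 1/(1 − 242) = -1/241. Expand this rational in ℤ_11: compute digits iteratively via d_i = x_i mod 11, x_{i+1} = (x_i − d_i)/11. The first 5 digits are (1, 0, 2, 0, 4).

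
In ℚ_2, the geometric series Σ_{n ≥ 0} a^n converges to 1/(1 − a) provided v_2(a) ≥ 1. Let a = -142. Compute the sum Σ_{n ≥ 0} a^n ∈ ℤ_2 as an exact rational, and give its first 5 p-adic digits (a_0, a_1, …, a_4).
Σ a^n = 1/(1 − a) = 1/143;  first 5 digits = (1, 1, 1, 1, 0)

v_2(a) = 1 ≥ 1, so the series converges in ℤ_2 to 1/(1 − a) = 1/(1 − (-142)) = 1/143. Expand this rational in ℤ_2: compute digits iteratively via d_i = x_i mod 2, x_{i+1} = (x_i − d_i)/2. The first 5 digits are (1, 1, 1, 1, 0).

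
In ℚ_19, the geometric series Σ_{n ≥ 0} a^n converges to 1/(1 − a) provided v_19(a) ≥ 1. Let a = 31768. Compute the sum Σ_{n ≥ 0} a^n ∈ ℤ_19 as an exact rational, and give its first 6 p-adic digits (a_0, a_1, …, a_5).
Σ a^n = 1/(1 − a) = -1/31767;  first 6 digits = (1, 0, 12, 4, 11, 8)

v_19(a) = 2 ≥ 1, so the series converges in ℤ_19 to 1/(1 − a) = 1/(1 − 31768) = -1/31767. Expand this rational in ℤ_19: compute digits iteratively via d_i = x_i mod 19, x_{i+1} = (x_i − d_i)/19. The first 6 digits are (1, 0, 12, 4, 11, 8).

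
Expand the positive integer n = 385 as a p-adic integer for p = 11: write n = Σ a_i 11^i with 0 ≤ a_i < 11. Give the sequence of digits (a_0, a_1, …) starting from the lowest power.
(a_0, a_1, …) = (0, 2, 3)

Repeated division by 11 gives the digits low-to-high: 385 = 2·11^1 + 3·11^2. Digit sequence: (0, 2, 3).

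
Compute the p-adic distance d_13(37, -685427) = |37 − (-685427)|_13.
d_13(37, -685427) = 1/28561

Step 1 — x − y = 37 − (-685427) = 685464. Step 2 — v_13(685464) = 4 (factor: 685464 = (13^4 · 24); the sign does not affect v_p). Step 3 — |x − y|_13 = 13^{-4} = 1/28561.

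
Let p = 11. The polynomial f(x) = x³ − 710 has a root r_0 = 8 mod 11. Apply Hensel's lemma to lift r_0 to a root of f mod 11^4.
r_3 = 11228 (mod 14641)

Hensel: r_{i+1} = r_i − f(r_i)/f′(r_i) mod 11^{i+2}, where f′(x) = 3x². Iterate:
  r_0 = 8 (mod 11)
  r_1 = 96 (mod 121)
  r_2 = 580 (mod 1331)
  r_3 = 11228 (mod 14641)
Final: r = 11228 with f(r) ≡ 0 mod 11^4.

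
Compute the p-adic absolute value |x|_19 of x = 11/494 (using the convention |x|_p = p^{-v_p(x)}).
|11/494|_19 = 19

Step 1 — compute v_19(x) by factoring powers of 19 out of the numerator and denominator: v_19(11/494) = -1. Step 2 — apply |x|_p = p^{-v_p(x)} = 19^{1} = 19.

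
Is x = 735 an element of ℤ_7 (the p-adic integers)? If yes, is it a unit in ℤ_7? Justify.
x ∈ ℤ_7 but not a unit; v_7(x) = 2 > 0

ℤ_7 = {x ∈ ℚ_7 : v_7(x) ≥ 0} and ℤ_7^× = {x ∈ ℤ_7 : v_7(x) = 0}. Here v_7(735) = v_7(num) − v_7(den) = 2; compare against these criteria.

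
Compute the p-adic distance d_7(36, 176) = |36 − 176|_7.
d_7(36, 176) = 1/7

Step 1 — x − y = 36 − 176 = -140. Step 2 — v_7(-140) = 1 (factor: -140 = −(7^1 · 20); the sign does not affect v_p). Step 3 — |x − y|_7 = 7^{-1} = 1/7.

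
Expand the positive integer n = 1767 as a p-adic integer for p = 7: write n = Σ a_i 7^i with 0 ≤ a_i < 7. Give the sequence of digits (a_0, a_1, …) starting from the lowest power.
(a_0, a_1, …) = (3, 0, 1, 5)

Repeated division by 7 gives the digits low-to-high: 1767 = 3 + 1·7^2 + 5·7^3. Digit sequence: (3, 0, 1, 5).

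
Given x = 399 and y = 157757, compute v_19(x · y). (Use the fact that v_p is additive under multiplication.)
v_19(62945043) = 4

v_p(x) = 1 (factor: 399 = 19^1 · 21); v_p(y) = 3 (factor: 157757 = 19^3 · 23). Additivity: v_p(xy) = v_p(x) + v_p(y) = 1 + 3 = 4. (Direct check: xy = 62945043 = 19^4 · (483).)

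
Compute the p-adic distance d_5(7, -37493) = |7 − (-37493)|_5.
d_5(7, -37493) = 1/3125

Step 1 — x − y = 7 − (-37493) = 37500. Step 2 — v_5(37500) = 5 (factor: 37500 = (5^5 · 12); the sign does not affect v_p). Step 3 — |x − y|_5 = 5^{-5} = 1/3125.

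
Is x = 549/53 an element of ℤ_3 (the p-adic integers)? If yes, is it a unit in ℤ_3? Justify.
x ∈ ℤ_3 but not a unit; v_3(x) = 2 > 0

ℤ_3 = {x ∈ ℚ_3 : v_3(x) ≥ 0} and ℤ_3^× = {x ∈ ℤ_3 : v_3(x) = 0}. Here v_3(549/53) = v_3(num) − v_3(den) = 2; compare against these criteria.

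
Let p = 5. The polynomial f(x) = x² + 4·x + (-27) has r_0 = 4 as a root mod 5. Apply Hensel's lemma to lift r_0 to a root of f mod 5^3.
r_2 = 89 (mod 125)

Hensel: r_{i+1} = r_i − f(r_i)·(f′(r_i))^{-1} mod 5^{i+2}, f′(x) = 2x + 4. Iterate:
  r_0 = 4 (mod 5)
  r_1 = 14 (mod 25)
  r_2 = 89 (mod 125)
Final: r = 89 satisfies f(r) ≡ 0 mod 5^3.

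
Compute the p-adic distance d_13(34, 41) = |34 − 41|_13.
d_13(34, 41) = 1

Step 1 — x − y = 34 − 41 = -7. Step 2 — v_13(-7) = 0 (factor: -7 = −(13^0 · 7); the sign does not affect v_p). Step 3 — |x − y|_13 = 13^{0} = 1.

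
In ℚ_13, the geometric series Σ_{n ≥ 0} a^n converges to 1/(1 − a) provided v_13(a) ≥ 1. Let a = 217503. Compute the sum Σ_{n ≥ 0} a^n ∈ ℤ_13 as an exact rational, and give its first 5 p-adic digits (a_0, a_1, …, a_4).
Σ a^n = 1/(1 − a) = -1/217502;  first 5 digits = (1, 0, 0, 8, 7)

v_13(a) = 3 ≥ 1, so the series converges in ℤ_13 to 1/(1 − a) = 1/(1 − 217503) = -1/217502. Expand this rational in ℤ_13: compute digits iteratively via d_i = x_i mod 13, x_{i+1} = (x_i − d_i)/13. The first 5 digits are (1, 0, 0, 8, 7).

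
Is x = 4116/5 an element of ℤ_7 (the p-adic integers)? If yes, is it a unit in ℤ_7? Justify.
x ∈ ℤ_7 but not a unit; v_7(x) = 3 > 0

ℤ_7 = {x ∈ ℚ_7 : v_7(x) ≥ 0} and ℤ_7^× = {x ∈ ℤ_7 : v_7(x) = 0}. Here v_7(4116/5) = v_7(num) − v_7(den) = 3; compare against these criteria.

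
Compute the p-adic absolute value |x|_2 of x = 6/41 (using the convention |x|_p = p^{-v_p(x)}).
|6/41|_2 = 1/2

Step 1 — compute v_2(x) by factoring powers of 2 out of the numerator and denominator: v_2(6/41) = 1. Step 2 — apply |x|_p = p^{-v_p(x)} = 2^{-1} = 1/2.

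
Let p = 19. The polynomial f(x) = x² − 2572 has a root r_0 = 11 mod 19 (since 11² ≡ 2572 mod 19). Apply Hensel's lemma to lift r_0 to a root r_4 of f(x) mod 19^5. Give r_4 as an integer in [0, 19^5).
r_4 = 2109790 (mod 2476099)

Hensel's recurrence: r_{i+1} = r_i − f(r_i)·(f′(r_i))^{-1} mod 19^{i+2}, with f′(x) = 2x. Iterate:
  r_0 = 11 (mod 19)
  r_1 = 106 (mod 361)
  r_2 = 4077 (mod 6859)
  r_3 = 24654 (mod 130321)
  r_4 = 2109790 (mod 2476099)
Final: r_4 = 2109790, and one checks f(r_4) ≡ 0 mod 19^5.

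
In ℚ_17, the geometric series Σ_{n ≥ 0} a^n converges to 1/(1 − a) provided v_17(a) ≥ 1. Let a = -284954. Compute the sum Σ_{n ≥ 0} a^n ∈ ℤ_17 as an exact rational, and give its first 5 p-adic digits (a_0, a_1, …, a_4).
Σ a^n = 1/(1 − a) = 1/284955;  first 5 digits = (1, 0, 0, 10, 13)

v_17(a) = 3 ≥ 1, so the series converges in ℤ_17 to 1/(1 − a) = 1/(1 − (-284954)) = 1/284955. Expand this rational in ℤ_17: compute digits iteratively via d_i = x_i mod 17, x_{i+1} = (x_i − d_i)/17. The first 5 digits are (1, 0, 0, 10, 13).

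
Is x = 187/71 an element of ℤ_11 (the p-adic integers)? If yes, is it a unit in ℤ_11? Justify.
x ∈ ℤ_11 but not a unit; v_11(x) = 1 > 0

ℤ_11 = {x ∈ ℚ_11 : v_11(x) ≥ 0} and ℤ_11^× = {x ∈ ℤ_11 : v_11(x) = 0}. Here v_11(187/71) = v_11(num) − v_11(den) = 1; compare against these criteria.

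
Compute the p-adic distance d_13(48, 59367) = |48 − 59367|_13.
d_13(48, 59367) = 1/2197

Step 1 — x − y = 48 − 59367 = -59319. Step 2 — v_13(-59319) = 3 (factor: -59319 = −(13^3 · 27); the sign does not affect v_p). Step 3 — |x − y|_13 = 13^{-3} = 1/2197.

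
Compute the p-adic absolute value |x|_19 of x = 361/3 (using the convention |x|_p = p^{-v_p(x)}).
|361/3|_19 = 1/361

Step 1 — compute v_19(x) by factoring powers of 19 out of the numerator and denominator: v_19(361/3) = 2. Step 2 — apply |x|_p = p^{-v_p(x)} = 19^{-2} = 1/361.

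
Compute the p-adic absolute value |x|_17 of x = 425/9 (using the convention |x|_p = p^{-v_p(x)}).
|425/9|_17 = 1/17

Step 1 — compute v_17(x) by factoring powers of 17 out of the numerator and denominator: v_17(425/9) = 1. Step 2 — apply |x|_p = p^{-v_p(x)} = 17^{-1} = 1/17.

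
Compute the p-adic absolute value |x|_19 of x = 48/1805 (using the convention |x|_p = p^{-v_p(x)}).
|48/1805|_19 = 361

Step 1 — compute v_19(x) by factoring powers of 19 out of the numerator and denominator: v_19(48/1805) = -2. Step 2 — apply |x|_p = p^{-v_p(x)} = 19^{2} = 361.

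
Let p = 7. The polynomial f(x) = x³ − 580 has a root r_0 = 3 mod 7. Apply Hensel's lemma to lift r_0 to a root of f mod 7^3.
r_2 = 136 (mod 343)

Hensel: r_{i+1} = r_i − f(r_i)/f′(r_i) mod 7^{i+2}, where f′(x) = 3x². Iterate:
  r_0 = 3 (mod 7)
  r_1 = 38 (mod 49)
  r_2 = 136 (mod 343)
Final: r = 136 with f(r) ≡ 0 mod 7^3.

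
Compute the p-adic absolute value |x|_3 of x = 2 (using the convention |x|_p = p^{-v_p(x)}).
|2|_3 = 1

Step 1 — compute v_3(x) by factoring powers of 3 out of the numerator and denominator: v_3(2) = 0. Step 2 — apply |x|_p = p^{-v_p(x)} = 3^{0} = 1.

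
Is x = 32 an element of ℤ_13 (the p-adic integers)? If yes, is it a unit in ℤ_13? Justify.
x ∈ ℤ_13^× (unit); v_13(x) = 0

ℤ_13 = {x ∈ ℚ_13 : v_13(x) ≥ 0} and ℤ_13^× = {x ∈ ℤ_13 : v_13(x) = 0}. Here v_13(32) = v_13(num) − v_13(den) = 0; compare against these criteria.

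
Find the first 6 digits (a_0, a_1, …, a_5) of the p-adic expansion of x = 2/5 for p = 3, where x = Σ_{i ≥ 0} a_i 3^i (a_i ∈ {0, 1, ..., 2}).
(a_0, …, a_5) = (1, 1, 2, 1, 0, 1)

v_3(2/5) = 0 (numerator and denominator both coprime to 3), so x ∈ ℤ_3^×. Compute digits iteratively via a_i = x_i mod 3, x_{i+1} = (x_i − a_i)/3, with x_0 = x:
  x_0 = 2/5;  a_0 = 1;  x_1 = (x_0 − 1)/3 = -1/5
  x_1 = -1/5;  a_1 = 1;  x_2 = (x_1 − 1)/3 = -2/5
  x_2 = -2/5;  a_2 = 2;  x_3 = (x_2 − 2)/3 = -4/5
  x_3 = -4/5;  a_3 = 1;  x_4 = (x_3 − 1)/3 = -3/5
  x_4 = -3/5;  a_4 = 0;  x_5 = (x_4 − 0)/3 = -1/5
  x_5 = -1/5;  a_5 = 1;  x_6 = (x_5 − 1)/3 = -2/5
Digits: (1, 1, 2, 1, 0, 1).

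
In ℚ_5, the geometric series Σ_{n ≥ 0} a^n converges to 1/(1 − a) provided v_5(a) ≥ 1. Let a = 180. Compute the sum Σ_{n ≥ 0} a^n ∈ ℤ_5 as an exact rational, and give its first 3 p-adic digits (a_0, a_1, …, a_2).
Σ a^n = 1/(1 − a) = -1/179;  first 3 digits = (1, 1, 3)

v_5(a) = 1 ≥ 1, so the series converges in ℤ_5 to 1/(1 − a) = 1/(1 − 180) = -1/179. Expand this rational in ℤ_5: compute digits iteratively via d_i = x_i mod 5, x_{i+1} = (x_i − d_i)/5. The first 3 digits are (1, 1, 3).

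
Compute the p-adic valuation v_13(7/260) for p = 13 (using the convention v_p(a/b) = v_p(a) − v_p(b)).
v_13(7/260) = -1

Factor powers of 13 from the numerator and denominator of the reduced fraction: 7 = 13^0 · 7 and 260 = 13^1 · 20. Apply v_p(a/b) = v_p(a) − v_p(b): v_13(7/260) = 0 − 1 = -1.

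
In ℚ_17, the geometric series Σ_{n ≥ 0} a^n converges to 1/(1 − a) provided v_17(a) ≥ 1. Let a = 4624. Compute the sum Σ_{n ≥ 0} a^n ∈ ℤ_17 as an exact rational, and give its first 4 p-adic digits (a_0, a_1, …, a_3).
Σ a^n = 1/(1 − a) = -1/4623;  first 4 digits = (1, 0, 16, 0)

v_17(a) = 2 ≥ 1, so the series converges in ℤ_17 to 1/(1 − a) = 1/(1 − 4624) = -1/4623. Expand this rational in ℤ_17: compute digits iteratively via d_i = x_i mod 17, x_{i+1} = (x_i − d_i)/17. The first 4 digits are (1, 0, 16, 0).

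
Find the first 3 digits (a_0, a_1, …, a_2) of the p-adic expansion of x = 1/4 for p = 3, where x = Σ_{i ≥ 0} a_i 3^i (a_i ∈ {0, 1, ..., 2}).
(a_0, …, a_2) = (1, 2, 0)

v_3(1/4) = 0 (numerator and denominator both coprime to 3), so x ∈ ℤ_3^×. Compute digits iteratively via a_i = x_i mod 3, x_{i+1} = (x_i − a_i)/3, with x_0 = x:
  x_0 = 1/4;  a_0 = 1;  x_1 = (x_0 − 1)/3 = -1/4
  x_1 = -1/4;  a_1 = 2;  x_2 = (x_1 − 2)/3 = -3/4
  x_2 = -3/4;  a_2 = 0;  x_3 = (x_2 − 0)/3 = -1/4
Digits: (1, 2, 0).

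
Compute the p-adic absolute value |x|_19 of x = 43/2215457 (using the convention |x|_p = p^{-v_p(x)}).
|43/2215457|_19 = 130321

Step 1 — compute v_19(x) by factoring powers of 19 out of the numerator and denominator: v_19(43/2215457) = -4. Step 2 — apply |x|_p = p^{-v_p(x)} = 19^{4} = 130321.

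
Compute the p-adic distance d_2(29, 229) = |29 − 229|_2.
d_2(29, 229) = 1/8

Step 1 — x − y = 29 − 229 = -200. Step 2 — v_2(-200) = 3 (factor: -200 = −(2^3 · 25); the sign does not affect v_p). Step 3 — |x − y|_2 = 2^{-3} = 1/8.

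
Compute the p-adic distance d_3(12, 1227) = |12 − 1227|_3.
d_3(12, 1227) = 1/243

Step 1 — x − y = 12 − 1227 = -1215. Step 2 — v_3(-1215) = 5 (factor: -1215 = −(3^5 · 5); the sign does not affect v_p). Step 3 — |x − y|_3 = 3^{-5} = 1/243.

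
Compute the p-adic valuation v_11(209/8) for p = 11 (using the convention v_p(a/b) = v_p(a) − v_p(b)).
v_11(209/8) = 1

Factor powers of 11 from the numerator and denominator of the reduced fraction: 209 = 11^1 · 19 and 8 = 11^0 · 8. Apply v_p(a/b) = v_p(a) − v_p(b): v_11(209/8) = 1 − 0 = 1.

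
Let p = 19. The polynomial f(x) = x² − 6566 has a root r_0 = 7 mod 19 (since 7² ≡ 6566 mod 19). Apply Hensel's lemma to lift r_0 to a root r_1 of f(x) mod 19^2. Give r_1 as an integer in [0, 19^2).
r_1 = 292 (mod 361)

Hensel's recurrence: r_{i+1} = r_i − f(r_i)·(f′(r_i))^{-1} mod 19^{i+2}, with f′(x) = 2x. Iterate:
  r_0 = 7 (mod 19)
  r_1 = 292 (mod 361)
Final: r_1 = 292, and one checks f(r_1) ≡ 0 mod 19^2.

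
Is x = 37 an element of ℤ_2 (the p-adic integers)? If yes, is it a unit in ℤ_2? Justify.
x ∈ ℤ_2^× (unit); v_2(x) = 0

ℤ_2 = {x ∈ ℚ_2 : v_2(x) ≥ 0} and ℤ_2^× = {x ∈ ℤ_2 : v_2(x) = 0}. Here v_2(37) = v_2(num) − v_2(den) = 0; compare against these criteria.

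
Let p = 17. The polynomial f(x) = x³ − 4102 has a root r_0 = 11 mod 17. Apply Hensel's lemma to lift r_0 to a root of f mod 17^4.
r_3 = 2833 (mod 83521)

Hensel: r_{i+1} = r_i − f(r_i)/f′(r_i) mod 17^{i+2}, where f′(x) = 3x². Iterate:
  r_0 = 11 (mod 17)
  r_1 = 232 (mod 289)
  r_2 = 2833 (mod 4913)
  r_3 = 2833 (mod 83521)
Final: r = 2833 with f(r) ≡ 0 mod 17^4.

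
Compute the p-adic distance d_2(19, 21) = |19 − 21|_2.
d_2(19, 21) = 1/2

Step 1 — x − y = 19 − 21 = -2. Step 2 — v_2(-2) = 1 (factor: -2 = −(2^1 · 1); the sign does not affect v_p). Step 3 — |x − y|_2 = 2^{-1} = 1/2.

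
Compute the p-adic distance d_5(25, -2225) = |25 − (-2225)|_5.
d_5(25, -2225) = 1/125

Step 1 — x − y = 25 − (-2225) = 2250. Step 2 — v_5(2250) = 3 (factor: 2250 = (5^3 · 18); the sign does not affect v_p). Step 3 — |x − y|_5 = 5^{-3} = 1/125.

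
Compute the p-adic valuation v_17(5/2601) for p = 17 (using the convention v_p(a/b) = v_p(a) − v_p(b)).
v_17(5/2601) = -2

Factor powers of 17 from the numerator and denominator of the reduced fraction: 5 = 17^0 · 5 and 2601 = 17^2 · 9. Apply v_p(a/b) = v_p(a) − v_p(b): v_17(5/2601) = 0 − 2 = -2.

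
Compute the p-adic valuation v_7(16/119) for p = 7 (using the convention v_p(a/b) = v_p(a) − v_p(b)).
v_7(16/119) = -1

Factor powers of 7 from the numerator and denominator of the reduced fraction: 16 = 7^0 · 16 and 119 = 7^1 · 17. Apply v_p(a/b) = v_p(a) − v_p(b): v_7(16/119) = 0 − 1 = -1.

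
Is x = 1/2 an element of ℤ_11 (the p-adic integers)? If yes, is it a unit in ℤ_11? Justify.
x ∈ ℤ_11^× (unit); v_11(x) = 0

ℤ_11 = {x ∈ ℚ_11 : v_11(x) ≥ 0} and ℤ_11^× = {x ∈ ℤ_11 : v_11(x) = 0}. Here v_11(1/2) = v_11(num) − v_11(den) = 0; compare against these criteria.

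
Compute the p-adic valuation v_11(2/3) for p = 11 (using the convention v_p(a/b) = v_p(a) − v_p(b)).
v_11(2/3) = 0

Factor powers of 11 from the numerator and denominator of the reduced fraction: 2 = 11^0 · 2 and 3 = 11^0 · 3. Apply v_p(a/b) = v_p(a) − v_p(b): v_11(2/3) = 0 − 0 = 0.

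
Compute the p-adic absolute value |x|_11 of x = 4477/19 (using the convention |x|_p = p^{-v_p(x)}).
|4477/19|_11 = 1/121

Step 1 — compute v_11(x) by factoring powers of 11 out of the numerator and denominator: v_11(4477/19) = 2. Step 2 — apply |x|_p = p^{-v_p(x)} = 11^{-2} = 1/121.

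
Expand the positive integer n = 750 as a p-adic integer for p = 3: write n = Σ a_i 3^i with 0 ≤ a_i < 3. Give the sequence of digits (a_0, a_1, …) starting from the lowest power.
(a_0, a_1, …) = (0, 1, 2, 0, 0, 0, 1)

Repeated division by 3 gives the digits low-to-high: 750 = 1·3^1 + 2·3^2 + 1·3^6. Digit sequence: (0, 1, 2, 0, 0, 0, 1).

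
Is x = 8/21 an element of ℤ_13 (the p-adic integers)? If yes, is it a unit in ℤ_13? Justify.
x ∈ ℤ_13^× (unit); v_13(x) = 0

ℤ_13 = {x ∈ ℚ_13 : v_13(x) ≥ 0} and ℤ_13^× = {x ∈ ℤ_13 : v_13(x) = 0}. Here v_13(8/21) = v_13(num) − v_13(den) = 0; compare against these criteria.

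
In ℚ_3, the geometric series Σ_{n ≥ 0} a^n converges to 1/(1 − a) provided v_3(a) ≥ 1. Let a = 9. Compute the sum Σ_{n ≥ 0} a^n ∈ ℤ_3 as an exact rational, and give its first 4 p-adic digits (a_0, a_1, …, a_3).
Σ a^n = 1/(1 − a) = -1/8;  first 4 digits = (1, 0, 1, 0)

v_3(a) = 2 ≥ 1, so the series converges in ℤ_3 to 1/(1 − a) = 1/(1 − 9) = -1/8. Expand this rational in ℤ_3: compute digits iteratively via d_i = x_i mod 3, x_{i+1} = (x_i − d_i)/3. The first 4 digits are (1, 0, 1, 0).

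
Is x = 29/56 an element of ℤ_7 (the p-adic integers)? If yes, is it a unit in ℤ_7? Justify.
x ∉ ℤ_7 (v_7(x) = -1 < 0)

ℤ_7 = {x ∈ ℚ_7 : v_7(x) ≥ 0} and ℤ_7^× = {x ∈ ℤ_7 : v_7(x) = 0}. Here v_7(29/56) = v_7(num) − v_7(den) = -1; compare against these criteria.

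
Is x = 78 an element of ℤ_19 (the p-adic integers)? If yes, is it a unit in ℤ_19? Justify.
x ∈ ℤ_19^× (unit); v_19(x) = 0

ℤ_19 = {x ∈ ℚ_19 : v_19(x) ≥ 0} and ℤ_19^× = {x ∈ ℤ_19 : v_19(x) = 0}. Here v_19(78) = v_19(num) − v_19(den) = 0; compare against these criteria.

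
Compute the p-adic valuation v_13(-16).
v_13(-16) = 0

v_13(n) is the largest exponent k such that 13^k divides n. Factor out: -16 = -13^0 · 16. (Sign doesn't affect v_p.) So v_13(-16) = 0.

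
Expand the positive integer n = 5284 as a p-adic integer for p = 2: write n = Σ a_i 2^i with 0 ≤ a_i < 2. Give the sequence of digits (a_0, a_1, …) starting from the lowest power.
(a_0, a_1, …) = (0, 0, 1, 0, 0, 1, 0, 1, 0, 0, 1, 0, 1)

Repeated division by 2 gives the digits low-to-high: 5284 = 1·2^2 + 1·2^5 + 1·2^7 + 1·2^10 + 1·2^12. Digit sequence: (0, 0, 1, 0, 0, 1, 0, 1, 0, 0, 1, 0, 1).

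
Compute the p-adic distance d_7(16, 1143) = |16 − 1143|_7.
d_7(16, 1143) = 1/49

Step 1 — x − y = 16 − 1143 = -1127. Step 2 — v_7(-1127) = 2 (factor: -1127 = −(7^2 · 23); the sign does not affect v_p). Step 3 — |x − y|_7 = 7^{-2} = 1/49.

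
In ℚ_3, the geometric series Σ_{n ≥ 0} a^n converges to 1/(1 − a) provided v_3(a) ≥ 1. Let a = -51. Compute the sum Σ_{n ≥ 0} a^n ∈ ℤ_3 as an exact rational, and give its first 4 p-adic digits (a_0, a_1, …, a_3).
Σ a^n = 1/(1 − a) = 1/52;  first 4 digits = (1, 1, 1, 2)

v_3(a) = 1 ≥ 1, so the series converges in ℤ_3 to 1/(1 − a) = 1/(1 − (-51)) = 1/52. Expand this rational in ℤ_3: compute digits iteratively via d_i = x_i mod 3, x_{i+1} = (x_i − d_i)/3. The first 4 digits are (1, 1, 1, 2).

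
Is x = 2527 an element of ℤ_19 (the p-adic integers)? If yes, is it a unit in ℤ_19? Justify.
x ∈ ℤ_19 but not a unit; v_19(x) = 2 > 0

ℤ_19 = {x ∈ ℚ_19 : v_19(x) ≥ 0} and ℤ_19^× = {x ∈ ℤ_19 : v_19(x) = 0}. Here v_19(2527) = v_19(num) − v_19(den) = 2; compare against these criteria.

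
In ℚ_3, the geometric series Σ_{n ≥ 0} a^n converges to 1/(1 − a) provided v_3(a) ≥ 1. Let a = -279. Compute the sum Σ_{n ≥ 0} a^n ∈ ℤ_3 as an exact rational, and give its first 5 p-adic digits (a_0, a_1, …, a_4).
Σ a^n = 1/(1 − a) = 1/280;  first 5 digits = (1, 0, 2, 1, 0)

v_3(a) = 2 ≥ 1, so the series converges in ℤ_3 to 1/(1 − a) = 1/(1 − (-279)) = 1/280. Expand this rational in ℤ_3: compute digits iteratively via d_i = x_i mod 3, x_{i+1} = (x_i − d_i)/3. The first 5 digits are (1, 0, 2, 1, 0).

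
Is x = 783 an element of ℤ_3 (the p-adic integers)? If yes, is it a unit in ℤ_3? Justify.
x ∈ ℤ_3 but not a unit; v_3(x) = 3 > 0

ℤ_3 = {x ∈ ℚ_3 : v_3(x) ≥ 0} and ℤ_3^× = {x ∈ ℤ_3 : v_3(x) = 0}. Here v_3(783) = v_3(num) − v_3(den) = 3; compare against these criteria.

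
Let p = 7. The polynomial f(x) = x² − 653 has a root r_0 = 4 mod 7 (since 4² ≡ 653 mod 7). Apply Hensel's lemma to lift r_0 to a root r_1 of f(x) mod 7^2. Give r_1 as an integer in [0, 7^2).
r_1 = 4 (mod 49)

Hensel's recurrence: r_{i+1} = r_i − f(r_i)·(f′(r_i))^{-1} mod 7^{i+2}, with f′(x) = 2x. Iterate:
  r_0 = 4 (mod 7)
  r_1 = 4 (mod 49)
Final: r_1 = 4, and one checks f(r_1) ≡ 0 mod 7^2.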